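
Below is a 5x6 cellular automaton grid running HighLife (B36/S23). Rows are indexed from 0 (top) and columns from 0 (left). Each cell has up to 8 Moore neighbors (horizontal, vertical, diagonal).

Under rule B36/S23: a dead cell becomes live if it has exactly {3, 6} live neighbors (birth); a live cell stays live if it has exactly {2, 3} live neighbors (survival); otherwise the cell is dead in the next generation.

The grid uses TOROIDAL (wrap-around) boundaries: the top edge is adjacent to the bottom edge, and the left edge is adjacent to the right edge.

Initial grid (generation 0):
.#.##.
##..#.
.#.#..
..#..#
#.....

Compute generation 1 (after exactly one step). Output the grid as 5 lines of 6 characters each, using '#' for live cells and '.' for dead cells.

Answer: .####.
##..##
.#.###
###...
######

Derivation:
Simulating step by step:
Generation 0 (given above): 11 live cells
Generation 1: 21 live cells
(generation 1 grid is the final answer)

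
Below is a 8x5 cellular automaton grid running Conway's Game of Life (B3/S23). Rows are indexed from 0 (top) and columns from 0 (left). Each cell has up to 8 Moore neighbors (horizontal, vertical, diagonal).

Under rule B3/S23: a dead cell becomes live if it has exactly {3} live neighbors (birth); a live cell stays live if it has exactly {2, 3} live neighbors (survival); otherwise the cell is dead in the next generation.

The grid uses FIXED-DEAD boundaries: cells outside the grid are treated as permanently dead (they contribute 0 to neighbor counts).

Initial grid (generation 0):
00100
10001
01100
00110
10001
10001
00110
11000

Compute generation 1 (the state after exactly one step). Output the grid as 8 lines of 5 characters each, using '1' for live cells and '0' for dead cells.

Answer: 00000
00110
01100
00110
01001
01001
10110
01100

Derivation:
Simulating step by step:
Generation 0 (given above): 15 live cells
Generation 1: 15 live cells
(generation 1 grid is the final answer)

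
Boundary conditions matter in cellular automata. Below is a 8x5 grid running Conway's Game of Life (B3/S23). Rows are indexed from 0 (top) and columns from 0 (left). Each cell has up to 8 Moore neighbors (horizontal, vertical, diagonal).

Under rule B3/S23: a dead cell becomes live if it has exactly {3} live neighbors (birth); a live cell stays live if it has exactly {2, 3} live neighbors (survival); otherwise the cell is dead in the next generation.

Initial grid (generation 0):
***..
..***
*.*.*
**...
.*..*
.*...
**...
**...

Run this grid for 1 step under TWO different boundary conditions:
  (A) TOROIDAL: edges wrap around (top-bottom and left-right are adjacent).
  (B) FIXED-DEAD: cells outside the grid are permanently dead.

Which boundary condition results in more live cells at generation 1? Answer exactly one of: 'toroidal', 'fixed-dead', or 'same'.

Under TOROIDAL boundary, generation 1:
.....
.....
..*..
..**.
.**..
.**..
..*..
....*
Population = 9

Under FIXED-DEAD boundary, generation 1:
.**..
*...*
*.*.*
*.**.
.**..
.**..
..*..
**...
Population = 17

Comparison: toroidal=9, fixed-dead=17 -> fixed-dead

Answer: fixed-dead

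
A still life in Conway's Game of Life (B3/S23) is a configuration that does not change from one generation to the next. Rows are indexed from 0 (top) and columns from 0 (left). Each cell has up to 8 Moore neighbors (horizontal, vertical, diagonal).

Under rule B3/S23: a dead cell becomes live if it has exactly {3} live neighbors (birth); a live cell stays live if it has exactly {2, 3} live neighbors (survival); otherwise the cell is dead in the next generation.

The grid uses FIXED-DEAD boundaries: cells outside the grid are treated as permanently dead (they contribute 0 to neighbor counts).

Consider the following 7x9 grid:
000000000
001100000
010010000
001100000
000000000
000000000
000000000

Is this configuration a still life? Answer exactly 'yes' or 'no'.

Compute generation 1 and compare to generation 0 (given above):
Generation 1:
000000000
001100000
010010000
001100000
000000000
000000000
000000000
The grids are IDENTICAL -> still life.

Answer: yes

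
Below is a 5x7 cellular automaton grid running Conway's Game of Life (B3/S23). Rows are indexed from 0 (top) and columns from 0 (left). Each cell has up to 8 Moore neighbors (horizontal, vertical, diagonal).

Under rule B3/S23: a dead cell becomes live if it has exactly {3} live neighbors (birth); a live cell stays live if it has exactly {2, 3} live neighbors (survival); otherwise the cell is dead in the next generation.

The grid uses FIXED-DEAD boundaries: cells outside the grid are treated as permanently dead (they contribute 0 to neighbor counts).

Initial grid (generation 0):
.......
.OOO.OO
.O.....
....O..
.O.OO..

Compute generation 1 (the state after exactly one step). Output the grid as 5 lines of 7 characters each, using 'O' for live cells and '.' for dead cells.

Simulating step by step:
Generation 0 (given above): 10 live cells
Generation 1: 12 live cells
(generation 1 grid is the final answer)

Answer: ..O....
.OO....
.O.OOO.
..OOO..
...OO..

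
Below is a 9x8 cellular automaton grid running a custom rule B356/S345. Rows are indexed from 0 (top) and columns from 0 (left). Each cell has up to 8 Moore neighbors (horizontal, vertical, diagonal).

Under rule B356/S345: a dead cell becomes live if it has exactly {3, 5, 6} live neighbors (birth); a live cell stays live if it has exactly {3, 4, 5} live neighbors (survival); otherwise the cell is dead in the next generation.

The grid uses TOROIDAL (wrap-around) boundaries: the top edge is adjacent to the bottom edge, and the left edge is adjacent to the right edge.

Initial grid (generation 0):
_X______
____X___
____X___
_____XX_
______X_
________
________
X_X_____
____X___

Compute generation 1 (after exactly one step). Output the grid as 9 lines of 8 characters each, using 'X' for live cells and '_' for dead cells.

Simulating step by step:
Generation 0 (given above): 9 live cells
Generation 1: 3 live cells
(generation 1 grid is the final answer)

Answer: ________
________
________
_____X__
_____X__
________
________
________
_X______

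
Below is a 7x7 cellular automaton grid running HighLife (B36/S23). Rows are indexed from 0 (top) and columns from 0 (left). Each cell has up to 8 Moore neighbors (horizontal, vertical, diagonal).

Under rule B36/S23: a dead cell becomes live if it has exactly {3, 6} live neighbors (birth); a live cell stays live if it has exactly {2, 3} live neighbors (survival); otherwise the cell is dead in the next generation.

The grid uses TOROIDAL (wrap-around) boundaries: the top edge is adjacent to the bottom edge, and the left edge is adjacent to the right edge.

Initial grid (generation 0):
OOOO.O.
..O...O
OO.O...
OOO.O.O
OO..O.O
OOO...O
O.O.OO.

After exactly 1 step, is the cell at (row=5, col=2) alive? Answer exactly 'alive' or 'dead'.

Simulating step by step:
Generation 0 (given above): 27 live cells
Generation 1: 13 live cells
O....O.
.O..O.O
...O.O.
....O..
.......
..O.O..
....OOO

Cell (5,2) at generation 1: 1 -> alive

Answer: alive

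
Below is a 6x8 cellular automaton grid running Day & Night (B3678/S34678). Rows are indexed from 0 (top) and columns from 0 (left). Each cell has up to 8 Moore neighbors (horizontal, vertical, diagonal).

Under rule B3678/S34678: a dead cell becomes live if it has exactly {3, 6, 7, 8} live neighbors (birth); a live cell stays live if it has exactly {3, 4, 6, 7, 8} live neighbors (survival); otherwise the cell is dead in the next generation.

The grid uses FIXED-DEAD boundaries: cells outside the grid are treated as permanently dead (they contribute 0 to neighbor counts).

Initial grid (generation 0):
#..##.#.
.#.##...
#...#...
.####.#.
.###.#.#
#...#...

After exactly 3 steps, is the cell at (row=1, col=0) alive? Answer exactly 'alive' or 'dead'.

Answer: alive

Derivation:
Simulating step by step:
Generation 0 (given above): 21 live cells
Generation 1: 20 live cells
..####..
#.###...
...##...
##..#...
##...##.
.###....
Generation 2: 21 live cells
.##.#...
.####...
#...##..
#####...
#..##...
###.....
Generation 3: 20 live cells
.##.....
###.#...
####.#..
###.....
###.#...
.#.#....

Cell (1,0) at generation 3: 1 -> alive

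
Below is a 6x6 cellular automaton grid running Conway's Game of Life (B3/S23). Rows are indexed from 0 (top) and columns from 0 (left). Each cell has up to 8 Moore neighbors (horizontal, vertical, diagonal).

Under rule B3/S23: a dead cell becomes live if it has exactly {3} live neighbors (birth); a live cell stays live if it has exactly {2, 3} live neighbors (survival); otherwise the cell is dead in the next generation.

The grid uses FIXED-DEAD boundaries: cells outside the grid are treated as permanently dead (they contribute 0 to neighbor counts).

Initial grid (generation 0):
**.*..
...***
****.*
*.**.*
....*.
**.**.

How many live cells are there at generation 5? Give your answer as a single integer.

Answer: 0

Derivation:
Simulating step by step:
Generation 0 (given above): 20 live cells
Generation 1: 11 live cells
..**..
.....*
*....*
*....*
*....*
...**.
Generation 2: 9 live cells
......
....*.
....**
**..**
.....*
....*.
Generation 3: 4 live cells
......
....**
...*..
......
.....*
......
Generation 4: 2 live cells
......
....*.
....*.
......
......
......
Generation 5: 0 live cells
......
......
......
......
......
......
Population at generation 5: 0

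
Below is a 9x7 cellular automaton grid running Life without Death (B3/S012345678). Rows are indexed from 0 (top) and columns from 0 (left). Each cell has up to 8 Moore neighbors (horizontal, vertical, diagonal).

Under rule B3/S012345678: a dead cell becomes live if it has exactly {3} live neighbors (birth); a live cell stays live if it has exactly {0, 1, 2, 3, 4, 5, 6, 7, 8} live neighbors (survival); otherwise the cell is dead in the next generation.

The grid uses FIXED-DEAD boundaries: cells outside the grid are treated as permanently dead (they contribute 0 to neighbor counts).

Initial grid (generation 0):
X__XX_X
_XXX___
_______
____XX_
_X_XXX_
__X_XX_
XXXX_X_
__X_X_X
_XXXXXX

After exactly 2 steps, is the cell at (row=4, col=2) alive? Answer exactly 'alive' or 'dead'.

Answer: alive

Derivation:
Simulating step by step:
Generation 0 (given above): 30 live cells
Generation 1: 42 live cells
XX_XX_X
_XXXX__
__XXX__
___XXX_
_XXXXXX
X_X_XXX
XXXX_XX
X_X_X_X
_XXXXXX
Generation 2: 47 live cells
XX_XXXX
XXXXX__
_XXXX__
_X_XXXX
_XXXXXX
X_X_XXX
XXXX_XX
X_X_X_X
_XXXXXX

Cell (4,2) at generation 2: 1 -> alive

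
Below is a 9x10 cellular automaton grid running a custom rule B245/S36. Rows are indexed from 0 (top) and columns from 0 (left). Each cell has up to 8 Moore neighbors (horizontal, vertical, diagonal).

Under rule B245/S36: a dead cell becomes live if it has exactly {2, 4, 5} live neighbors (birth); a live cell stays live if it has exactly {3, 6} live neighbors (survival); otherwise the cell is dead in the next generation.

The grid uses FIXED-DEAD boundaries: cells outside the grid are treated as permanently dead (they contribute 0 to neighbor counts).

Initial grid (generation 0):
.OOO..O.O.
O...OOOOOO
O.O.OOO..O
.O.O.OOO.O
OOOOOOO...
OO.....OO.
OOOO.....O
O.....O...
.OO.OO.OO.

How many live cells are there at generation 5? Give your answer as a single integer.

Simulating step by step:
Generation 0 (given above): 48 live cells
Generation 1: 31 live cells
O....OOOO.
.OOO.O...O
.O.O.....O
O.....OO..
...O...OOO
...OO....O
..O...O...
O.OO.....O
O..O......
Generation 2: 33 live cells
...O..O..O
.O..O.O.O.
.OO..O.O..
.O.OO..OO.
..O..O.O..
...O.OO.O.
..OO.O..OO
.OOOO.....
....O.....
Generation 3: 45 live cells
..O.O...O.
O.O..OOO.O
.O.OOOO.OO
OOOOO.OOO.
.OOOOOO.OO
.OOOOO.OO.
.....O....
........OO
.O.O.O....
Generation 4: 34 live cells
.........O
.OOOO...OO
O....OO..O
O......O.O
OO...O...O
OO..O.OOO.
.O..O...O.
..O..OO...
..O.O...OO
Generation 5: 34 live cells
.O..O.....
O.....OOOO
.O......OO
OO..O.O.O.
..O.O.OOO.
...O.O.OO.
.O...OOO.O
...O.O....
.O....OO..
Population at generation 5: 34

Answer: 34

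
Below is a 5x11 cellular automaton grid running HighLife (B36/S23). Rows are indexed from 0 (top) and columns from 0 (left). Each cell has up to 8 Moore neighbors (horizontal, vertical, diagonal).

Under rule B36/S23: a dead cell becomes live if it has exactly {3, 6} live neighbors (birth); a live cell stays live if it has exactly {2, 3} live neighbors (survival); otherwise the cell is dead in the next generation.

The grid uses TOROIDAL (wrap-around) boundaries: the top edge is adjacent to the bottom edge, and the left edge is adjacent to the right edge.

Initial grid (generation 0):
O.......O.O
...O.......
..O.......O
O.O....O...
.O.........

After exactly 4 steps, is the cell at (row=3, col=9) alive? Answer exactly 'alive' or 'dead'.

Answer: dead

Derivation:
Simulating step by step:
Generation 0 (given above): 10 live cells
Generation 1: 11 live cells
O..........
O........OO
.OOO.......
O.O........
.O........O
Generation 2: 11 live cells
.O.......O.
O.O.......O
..OO.......
O..O.......
.O........O
Generation 3: 17 live cells
.OO......O.
O.OO......O
O.OO......O
OO.O.......
.OO.......O
Generation 4: 9 live cells
.........O.
.O.......O.
.O..O......
..OO.......
...O......O

Cell (3,9) at generation 4: 0 -> dead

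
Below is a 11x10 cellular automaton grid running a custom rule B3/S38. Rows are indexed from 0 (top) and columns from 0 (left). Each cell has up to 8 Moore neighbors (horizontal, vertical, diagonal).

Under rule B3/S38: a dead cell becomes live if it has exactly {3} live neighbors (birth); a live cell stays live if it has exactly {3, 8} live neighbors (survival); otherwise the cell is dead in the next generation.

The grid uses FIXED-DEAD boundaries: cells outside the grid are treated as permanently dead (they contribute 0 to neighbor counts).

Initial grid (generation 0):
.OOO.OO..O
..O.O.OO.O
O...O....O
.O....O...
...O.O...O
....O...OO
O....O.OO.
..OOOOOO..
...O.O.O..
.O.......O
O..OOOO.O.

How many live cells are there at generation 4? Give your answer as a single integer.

Answer: 17

Derivation:
Simulating step by step:
Generation 0 (given above): 43 live cells
Generation 1: 33 live cells
..OOOOOOO.
..O.O.O...
.O.O..OOO.
....OO....
....O...O.
....OOOO.O
.........O
...O......
...O.O..O.
..OO...OO.
..........
Generation 2: 24 live cells
....O.OO..
.O........
..OO..OO..
...OOOO.O.
...O...O..
.....O....
....OOO.O.
....O.....
...O...O..
....O.....
..........
Generation 3: 16 live cells
..........
..OO.O....
..OO..OO..
.....O....
..........
.....O.O..
....O.....
...OO.OO..
....O.....
..........
..........
Generation 4: 17 live cells
..........
..OOO.O...
..OO.OO...
......O...
......O...
..........
...OO..O..
...OO.....
...O.O....
..........
..........
Population at generation 4: 17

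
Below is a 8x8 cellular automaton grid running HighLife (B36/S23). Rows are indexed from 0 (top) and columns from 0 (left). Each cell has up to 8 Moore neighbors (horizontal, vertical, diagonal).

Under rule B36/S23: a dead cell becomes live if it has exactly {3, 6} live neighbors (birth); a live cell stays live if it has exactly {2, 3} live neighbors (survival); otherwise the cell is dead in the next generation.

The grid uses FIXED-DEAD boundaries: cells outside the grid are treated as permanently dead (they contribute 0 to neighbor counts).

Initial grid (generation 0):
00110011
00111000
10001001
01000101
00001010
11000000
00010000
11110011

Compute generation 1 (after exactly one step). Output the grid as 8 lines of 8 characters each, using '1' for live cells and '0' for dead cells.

Simulating step by step:
Generation 0 (given above): 24 live cells
Generation 1: 24 live cells
(generation 1 grid is the final answer)

Answer: 00101000
01101111
01101110
00001101
11000110
00000000
00010000
01110000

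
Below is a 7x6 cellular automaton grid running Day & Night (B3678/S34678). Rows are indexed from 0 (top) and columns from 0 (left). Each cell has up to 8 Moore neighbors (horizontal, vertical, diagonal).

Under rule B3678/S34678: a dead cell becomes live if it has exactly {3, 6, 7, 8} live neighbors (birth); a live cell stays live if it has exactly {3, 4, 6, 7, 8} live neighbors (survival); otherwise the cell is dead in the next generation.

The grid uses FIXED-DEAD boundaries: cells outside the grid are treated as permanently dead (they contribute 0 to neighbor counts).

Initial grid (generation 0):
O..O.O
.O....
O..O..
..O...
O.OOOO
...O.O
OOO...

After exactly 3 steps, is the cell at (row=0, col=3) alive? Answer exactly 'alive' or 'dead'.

Answer: dead

Derivation:
Simulating step by step:
Generation 0 (given above): 17 live cells
Generation 1: 12 live cells
......
O.O.O.
.OO...
..O...
.OOOO.
O..O..
......
Generation 2: 9 live cells
......
...O..
.OO...
......
.OOO..
.O.OO.
......
Generation 3: 6 live cells
......
..O...
......
...O..
..OOO.
...O..
......

Cell (0,3) at generation 3: 0 -> dead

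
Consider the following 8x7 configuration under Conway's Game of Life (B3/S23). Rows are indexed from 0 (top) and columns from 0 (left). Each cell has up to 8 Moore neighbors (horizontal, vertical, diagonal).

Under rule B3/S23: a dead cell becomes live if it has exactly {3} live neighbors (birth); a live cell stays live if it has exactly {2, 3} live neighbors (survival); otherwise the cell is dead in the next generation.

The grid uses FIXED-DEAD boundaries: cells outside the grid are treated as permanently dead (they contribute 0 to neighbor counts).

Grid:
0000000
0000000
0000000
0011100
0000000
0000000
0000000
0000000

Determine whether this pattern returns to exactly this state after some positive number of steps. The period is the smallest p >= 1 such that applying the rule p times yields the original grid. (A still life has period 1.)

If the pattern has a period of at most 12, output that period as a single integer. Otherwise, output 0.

Simulating and comparing each generation to the original:
Gen 0 (original, given above): 3 live cells
Gen 1: 3 live cells, differs from original
Gen 2: 3 live cells, MATCHES original -> period = 2

Answer: 2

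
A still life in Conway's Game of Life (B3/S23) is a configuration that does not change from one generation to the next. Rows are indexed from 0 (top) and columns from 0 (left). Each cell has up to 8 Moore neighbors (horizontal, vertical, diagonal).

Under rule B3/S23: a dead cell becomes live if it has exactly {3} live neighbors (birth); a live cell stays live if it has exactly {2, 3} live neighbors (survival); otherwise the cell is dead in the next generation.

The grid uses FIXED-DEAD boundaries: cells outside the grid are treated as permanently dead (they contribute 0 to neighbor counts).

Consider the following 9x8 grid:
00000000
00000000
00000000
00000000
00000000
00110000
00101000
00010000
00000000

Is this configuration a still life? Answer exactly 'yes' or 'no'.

Answer: yes

Derivation:
Compute generation 1 and compare to generation 0 (given above):
Generation 1:
00000000
00000000
00000000
00000000
00000000
00110000
00101000
00010000
00000000
The grids are IDENTICAL -> still life.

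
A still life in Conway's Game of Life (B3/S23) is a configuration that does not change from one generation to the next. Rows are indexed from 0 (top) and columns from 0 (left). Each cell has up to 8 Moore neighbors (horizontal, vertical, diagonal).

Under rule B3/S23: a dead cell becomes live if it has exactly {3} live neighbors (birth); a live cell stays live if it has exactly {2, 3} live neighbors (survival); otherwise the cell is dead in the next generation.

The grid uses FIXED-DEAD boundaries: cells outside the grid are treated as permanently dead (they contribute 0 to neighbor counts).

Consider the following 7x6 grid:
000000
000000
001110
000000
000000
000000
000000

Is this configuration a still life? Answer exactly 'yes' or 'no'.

Compute generation 1 and compare to generation 0 (given above):
Generation 1:
000000
000100
000100
000100
000000
000000
000000
Cell (1,3) differs: gen0=0 vs gen1=1 -> NOT a still life.

Answer: no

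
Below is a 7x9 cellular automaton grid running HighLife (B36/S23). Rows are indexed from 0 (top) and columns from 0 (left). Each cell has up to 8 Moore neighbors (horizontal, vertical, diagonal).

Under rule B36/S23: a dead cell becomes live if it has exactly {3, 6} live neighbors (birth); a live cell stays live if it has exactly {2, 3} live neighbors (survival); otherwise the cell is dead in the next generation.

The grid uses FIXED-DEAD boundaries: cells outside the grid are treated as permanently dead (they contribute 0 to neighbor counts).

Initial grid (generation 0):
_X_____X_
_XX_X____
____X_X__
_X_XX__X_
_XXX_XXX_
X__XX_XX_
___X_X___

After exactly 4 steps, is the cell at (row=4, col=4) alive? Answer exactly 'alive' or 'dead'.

Simulating step by step:
Generation 0 (given above): 24 live cells
Generation 1: 19 live cells
_XX______
_XXX_X___
_X__X____
_X_____X_
XX__X___X
_X_____X_
___X_XX__
Generation 2: 24 live cells
_X_X_____
X__XX____
XX_XX____
_XX______
XXX____XX
XXX_XXXX_
______X__
Generation 3: 17 live cells
__XXX____
X________
X___X____
_________
_____X_XX
X_XX_X__X
_X____XX_
Generation 4: 16 live cells
___X_____
_X__X____
_________
_________
____X_XXX
_XX_XX__X
_XX___XX_

Cell (4,4) at generation 4: 1 -> alive

Answer: alive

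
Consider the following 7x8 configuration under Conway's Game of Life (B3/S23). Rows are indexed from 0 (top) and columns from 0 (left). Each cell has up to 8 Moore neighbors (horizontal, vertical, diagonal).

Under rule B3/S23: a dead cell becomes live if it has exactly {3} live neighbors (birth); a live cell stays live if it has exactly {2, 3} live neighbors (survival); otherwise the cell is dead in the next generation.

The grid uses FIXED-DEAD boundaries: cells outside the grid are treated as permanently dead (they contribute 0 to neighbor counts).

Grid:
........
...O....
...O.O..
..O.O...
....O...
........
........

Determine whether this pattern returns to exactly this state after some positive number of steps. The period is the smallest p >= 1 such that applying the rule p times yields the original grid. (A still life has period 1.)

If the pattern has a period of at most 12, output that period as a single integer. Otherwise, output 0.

Simulating and comparing each generation to the original:
Gen 0 (original, given above): 6 live cells
Gen 1: 6 live cells, differs from original
Gen 2: 6 live cells, MATCHES original -> period = 2

Answer: 2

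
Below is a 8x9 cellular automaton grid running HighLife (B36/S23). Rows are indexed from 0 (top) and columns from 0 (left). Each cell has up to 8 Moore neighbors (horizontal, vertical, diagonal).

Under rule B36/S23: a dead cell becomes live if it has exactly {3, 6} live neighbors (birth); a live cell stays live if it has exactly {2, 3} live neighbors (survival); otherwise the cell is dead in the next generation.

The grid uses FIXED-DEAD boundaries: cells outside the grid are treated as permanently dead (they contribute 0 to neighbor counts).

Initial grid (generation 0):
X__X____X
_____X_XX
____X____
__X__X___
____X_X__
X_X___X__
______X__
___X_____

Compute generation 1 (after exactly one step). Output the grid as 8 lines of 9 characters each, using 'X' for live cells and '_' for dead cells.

Answer: _______XX
____X__XX
____XXX__
___XXX___
_X_X__X__
______XX_
_________
_________

Derivation:
Simulating step by step:
Generation 0 (given above): 16 live cells
Generation 1: 16 live cells
(generation 1 grid is the final answer)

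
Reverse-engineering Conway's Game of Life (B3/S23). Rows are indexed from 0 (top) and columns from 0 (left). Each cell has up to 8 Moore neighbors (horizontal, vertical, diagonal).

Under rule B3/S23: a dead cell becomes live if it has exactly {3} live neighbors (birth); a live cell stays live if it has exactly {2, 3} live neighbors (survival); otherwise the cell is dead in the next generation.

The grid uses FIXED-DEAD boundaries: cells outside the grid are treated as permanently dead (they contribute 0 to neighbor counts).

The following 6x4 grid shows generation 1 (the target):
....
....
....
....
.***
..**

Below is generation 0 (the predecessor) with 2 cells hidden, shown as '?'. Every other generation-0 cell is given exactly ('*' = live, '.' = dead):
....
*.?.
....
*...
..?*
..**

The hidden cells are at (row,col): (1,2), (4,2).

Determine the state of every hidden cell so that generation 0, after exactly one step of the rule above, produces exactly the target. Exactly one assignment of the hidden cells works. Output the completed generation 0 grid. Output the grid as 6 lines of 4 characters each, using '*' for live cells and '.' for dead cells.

Hidden generation-0 cells (in order): (1,2), (4,2).
A hidden cell only influences target cells in its own 3x3 neighborhood. Try each of the 2^2 = 4 assignments, step the completed generation 0 forward once under B3/S23, and compare with the target:
  (1,2)=. (4,2)=. -> step gives (4,1)='.' but target has '*' -> reject
  (1,2)=. (4,2)=* -> step reproduces the target at every cell -> ACCEPT
  (1,2)=* (4,2)=. -> step gives (2,1)='*' but target has '.' -> reject
  (1,2)=* (4,2)=* -> step gives (2,1)='*' but target has '.' -> reject
Unique solution: (1,2)=dead, (4,2)=live.
Check: live-neighbor counts of every cell in the completed generation 0:
1100
0100
2200
0222
1333
0233
Applying B3/S23 to generation 0 with these counts gives:
....
....
....
....
.***
..**
which matches the target exactly.

Answer: ....
*...
....
*...
..**
..**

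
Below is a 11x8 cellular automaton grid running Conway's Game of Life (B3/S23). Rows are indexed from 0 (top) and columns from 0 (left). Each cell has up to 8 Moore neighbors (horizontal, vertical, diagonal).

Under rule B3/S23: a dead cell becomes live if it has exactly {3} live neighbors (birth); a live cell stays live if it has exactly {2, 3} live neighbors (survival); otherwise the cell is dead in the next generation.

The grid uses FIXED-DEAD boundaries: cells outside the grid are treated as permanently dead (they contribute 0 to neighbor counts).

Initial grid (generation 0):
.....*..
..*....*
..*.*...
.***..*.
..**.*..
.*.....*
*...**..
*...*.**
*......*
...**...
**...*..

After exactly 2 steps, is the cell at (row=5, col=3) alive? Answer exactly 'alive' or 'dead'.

Simulating step by step:
Generation 0 (given above): 28 live cells
Generation 1: 30 live cells
........
...*....
........
.*...*..
...**.*.
.***.**.
**..**.*
**..*.**
...*****
**..*...
....*...
Generation 2: 16 live cells
........
........
........
....**..
.*.*..*.
**.....*
.......*
***.....
..**...*
......*.
........

Cell (5,3) at generation 2: 0 -> dead

Answer: dead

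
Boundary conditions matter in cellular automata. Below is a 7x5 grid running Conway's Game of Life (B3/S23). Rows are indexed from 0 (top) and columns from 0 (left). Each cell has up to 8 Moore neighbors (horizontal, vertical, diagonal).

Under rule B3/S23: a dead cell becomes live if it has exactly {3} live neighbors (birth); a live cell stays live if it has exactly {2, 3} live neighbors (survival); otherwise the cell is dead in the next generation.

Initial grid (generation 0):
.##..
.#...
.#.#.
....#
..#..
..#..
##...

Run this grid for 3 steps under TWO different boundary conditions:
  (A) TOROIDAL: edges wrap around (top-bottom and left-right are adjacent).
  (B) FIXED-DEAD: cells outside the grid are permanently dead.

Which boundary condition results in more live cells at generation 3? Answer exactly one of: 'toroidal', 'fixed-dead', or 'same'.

Under TOROIDAL boundary, generation 3:
#....
#.#..
.....
.#...
...##
.....
.....
Population = 6

Under FIXED-DEAD boundary, generation 3:
##...
#..#.
.###.
....#
...#.
.....
.....
Population = 9

Comparison: toroidal=6, fixed-dead=9 -> fixed-dead

Answer: fixed-dead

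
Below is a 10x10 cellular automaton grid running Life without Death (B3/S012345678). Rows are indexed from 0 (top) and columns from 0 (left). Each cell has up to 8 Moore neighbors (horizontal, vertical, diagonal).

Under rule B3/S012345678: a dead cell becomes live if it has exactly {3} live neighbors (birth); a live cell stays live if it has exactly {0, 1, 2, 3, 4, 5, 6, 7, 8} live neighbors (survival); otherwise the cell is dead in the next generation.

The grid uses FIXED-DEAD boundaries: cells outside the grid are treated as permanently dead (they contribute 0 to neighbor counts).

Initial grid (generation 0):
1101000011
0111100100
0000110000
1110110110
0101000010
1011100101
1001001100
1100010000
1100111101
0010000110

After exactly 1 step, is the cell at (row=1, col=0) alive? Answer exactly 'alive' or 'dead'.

Answer: alive

Derivation:
Simulating step by step:
Generation 0 (given above): 45 live cells
Generation 1: 64 live cells
1101100011
1111110110
1000110110
1110111110
0101011011
1011101101
1001011110
1110010010
1110111101
0110010110

Cell (1,0) at generation 1: 1 -> alive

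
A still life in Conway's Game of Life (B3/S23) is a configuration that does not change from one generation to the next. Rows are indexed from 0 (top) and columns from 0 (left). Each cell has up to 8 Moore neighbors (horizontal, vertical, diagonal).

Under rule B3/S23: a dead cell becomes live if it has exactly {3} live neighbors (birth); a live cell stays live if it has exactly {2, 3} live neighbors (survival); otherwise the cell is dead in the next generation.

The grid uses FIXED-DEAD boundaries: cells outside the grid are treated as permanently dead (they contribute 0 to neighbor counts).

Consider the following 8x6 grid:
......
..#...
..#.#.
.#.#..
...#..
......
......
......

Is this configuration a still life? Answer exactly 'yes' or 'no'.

Answer: no

Derivation:
Compute generation 1 and compare to generation 0 (given above):
Generation 1:
......
...#..
.##...
...##.
..#...
......
......
......
Cell (1,2) differs: gen0=1 vs gen1=0 -> NOT a still life.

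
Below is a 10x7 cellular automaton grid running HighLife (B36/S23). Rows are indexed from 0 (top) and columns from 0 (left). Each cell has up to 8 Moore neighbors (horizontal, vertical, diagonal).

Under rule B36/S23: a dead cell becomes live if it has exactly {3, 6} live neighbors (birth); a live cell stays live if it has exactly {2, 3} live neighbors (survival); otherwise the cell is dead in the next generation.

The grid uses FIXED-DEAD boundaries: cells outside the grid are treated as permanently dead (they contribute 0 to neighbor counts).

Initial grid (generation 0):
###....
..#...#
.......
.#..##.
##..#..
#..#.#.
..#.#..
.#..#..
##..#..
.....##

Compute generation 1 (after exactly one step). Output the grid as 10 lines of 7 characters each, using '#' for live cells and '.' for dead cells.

Answer: .##....
..#....
.....#.
##..##.
####...
#.##.#.
.##.##.
###.##.
##..#..
.....#.

Derivation:
Simulating step by step:
Generation 0 (given above): 23 live cells
Generation 1: 29 live cells
(generation 1 grid is the final answer)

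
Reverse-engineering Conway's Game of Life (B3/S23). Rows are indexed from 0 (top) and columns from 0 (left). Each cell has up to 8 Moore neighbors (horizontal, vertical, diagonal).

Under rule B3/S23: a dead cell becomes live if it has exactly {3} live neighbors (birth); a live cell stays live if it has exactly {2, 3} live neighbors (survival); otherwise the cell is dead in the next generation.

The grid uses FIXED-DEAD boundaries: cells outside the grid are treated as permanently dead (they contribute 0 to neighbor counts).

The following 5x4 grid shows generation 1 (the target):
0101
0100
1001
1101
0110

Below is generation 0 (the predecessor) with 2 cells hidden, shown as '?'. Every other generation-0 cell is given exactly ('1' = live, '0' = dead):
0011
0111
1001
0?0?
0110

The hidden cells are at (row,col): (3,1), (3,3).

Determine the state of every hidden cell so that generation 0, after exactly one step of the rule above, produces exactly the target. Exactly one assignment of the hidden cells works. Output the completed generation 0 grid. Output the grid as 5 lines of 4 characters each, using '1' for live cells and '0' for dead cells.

Answer: 0011
0111
1001
0101
0110

Derivation:
Hidden generation-0 cells (in order): (3,1), (3,3).
A hidden cell only influences target cells in its own 3x3 neighborhood. Try each of the 2^2 = 4 assignments, step the completed generation 0 forward once under B3/S23, and compare with the target:
  (3,1)=0 (3,3)=0 -> step gives (2,0)='0' but target has '1' -> reject
  (3,1)=0 (3,3)=1 -> step gives (2,0)='0' but target has '1' -> reject
  (3,1)=1 (3,3)=0 -> step gives (3,3)='0' but target has '1' -> reject
  (3,1)=1 (3,3)=1 -> step reproduces the target at every cell -> ACCEPT
Unique solution: (3,1)=live, (3,3)=live.
Check: live-neighbor counts of every cell in the completed generation 0:
1343
2354
2463
3352
2232
Applying B3/S23 to generation 0 with these counts gives:
0101
0100
1001
1101
0110
which matches the target exactly.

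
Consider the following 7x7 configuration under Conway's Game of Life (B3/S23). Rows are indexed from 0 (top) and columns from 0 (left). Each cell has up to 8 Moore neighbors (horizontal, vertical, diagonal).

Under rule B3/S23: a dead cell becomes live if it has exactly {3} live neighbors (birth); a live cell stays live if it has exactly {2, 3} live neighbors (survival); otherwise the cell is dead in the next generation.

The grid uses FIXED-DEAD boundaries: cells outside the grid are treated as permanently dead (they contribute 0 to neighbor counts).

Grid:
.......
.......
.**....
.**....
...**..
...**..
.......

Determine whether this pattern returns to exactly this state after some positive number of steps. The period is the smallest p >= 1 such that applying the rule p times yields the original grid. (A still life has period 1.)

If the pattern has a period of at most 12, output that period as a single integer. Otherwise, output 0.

Answer: 2

Derivation:
Simulating and comparing each generation to the original:
Gen 0 (original, given above): 8 live cells
Gen 1: 6 live cells, differs from original
Gen 2: 8 live cells, MATCHES original -> period = 2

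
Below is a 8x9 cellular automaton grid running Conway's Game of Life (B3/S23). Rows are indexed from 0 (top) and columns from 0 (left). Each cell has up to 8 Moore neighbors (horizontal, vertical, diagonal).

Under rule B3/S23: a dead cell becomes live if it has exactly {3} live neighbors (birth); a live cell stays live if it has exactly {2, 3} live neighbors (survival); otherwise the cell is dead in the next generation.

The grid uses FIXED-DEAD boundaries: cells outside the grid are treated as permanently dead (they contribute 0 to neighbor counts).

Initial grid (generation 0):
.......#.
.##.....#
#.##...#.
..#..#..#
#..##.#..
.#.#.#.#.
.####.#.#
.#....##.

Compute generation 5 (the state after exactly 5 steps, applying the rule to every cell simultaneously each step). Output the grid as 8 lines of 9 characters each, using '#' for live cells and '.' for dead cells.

Answer: ..###....
##...#...
...###...
.........
#.#......
.###...##
.....##.#
.....###.

Derivation:
Simulating step by step:
Generation 0 (given above): 28 live cells
Generation 1: 29 live cells
.........
.###...##
...#...##
..#..###.
.#.#..##.
##.....#.
##.##...#
.#.#.###.
Generation 2: 31 live cells
..#......
..##...##
.#.##....
..####...
##...#..#
...##.###
...###..#
##.#.###.
Generation 3: 20 live cells
..##.....
.#..#....
.#...#...
#....#...
.#......#
..##..#.#
........#
..##.###.
Generation 4: 21 live cells
..##.....
.#.##....
##..##...
##.......
.##....#.
..#.....#
....##..#
......##.
Generation 5: 22 live cells
(generation 5 grid is the final answer)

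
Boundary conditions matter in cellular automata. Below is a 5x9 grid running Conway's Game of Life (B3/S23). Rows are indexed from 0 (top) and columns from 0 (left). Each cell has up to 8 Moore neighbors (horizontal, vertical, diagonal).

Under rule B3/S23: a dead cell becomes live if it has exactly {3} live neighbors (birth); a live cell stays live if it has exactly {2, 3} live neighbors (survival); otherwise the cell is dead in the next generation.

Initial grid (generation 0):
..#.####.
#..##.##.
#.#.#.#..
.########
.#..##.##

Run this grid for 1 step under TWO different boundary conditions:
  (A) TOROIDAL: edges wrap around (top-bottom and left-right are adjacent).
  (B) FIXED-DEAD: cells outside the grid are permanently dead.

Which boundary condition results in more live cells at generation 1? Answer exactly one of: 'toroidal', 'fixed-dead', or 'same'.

Answer: fixed-dead

Derivation:
Under TOROIDAL boundary, generation 1:
###......
..#......
#........
.........
.#.......
Population = 6

Under FIXED-DEAD boundary, generation 1:
....#..#.
..#......
#.......#
#.......#
.#......#
Population = 9

Comparison: toroidal=6, fixed-dead=9 -> fixed-dead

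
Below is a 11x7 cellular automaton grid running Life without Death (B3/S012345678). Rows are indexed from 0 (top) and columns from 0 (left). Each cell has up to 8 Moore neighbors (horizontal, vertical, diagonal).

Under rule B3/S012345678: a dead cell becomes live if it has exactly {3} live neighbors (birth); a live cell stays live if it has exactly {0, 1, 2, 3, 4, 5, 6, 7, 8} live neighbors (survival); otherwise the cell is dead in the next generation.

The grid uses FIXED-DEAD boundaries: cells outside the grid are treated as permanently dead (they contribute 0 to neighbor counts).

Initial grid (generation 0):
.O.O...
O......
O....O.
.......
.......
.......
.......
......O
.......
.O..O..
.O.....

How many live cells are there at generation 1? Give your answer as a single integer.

Answer: 10

Derivation:
Simulating step by step:
Generation 0 (given above): 9 live cells
Generation 1: 10 live cells
.O.O...
OO.....
O....O.
.......
.......
.......
.......
......O
.......
.O..O..
.O.....
Population at generation 1: 10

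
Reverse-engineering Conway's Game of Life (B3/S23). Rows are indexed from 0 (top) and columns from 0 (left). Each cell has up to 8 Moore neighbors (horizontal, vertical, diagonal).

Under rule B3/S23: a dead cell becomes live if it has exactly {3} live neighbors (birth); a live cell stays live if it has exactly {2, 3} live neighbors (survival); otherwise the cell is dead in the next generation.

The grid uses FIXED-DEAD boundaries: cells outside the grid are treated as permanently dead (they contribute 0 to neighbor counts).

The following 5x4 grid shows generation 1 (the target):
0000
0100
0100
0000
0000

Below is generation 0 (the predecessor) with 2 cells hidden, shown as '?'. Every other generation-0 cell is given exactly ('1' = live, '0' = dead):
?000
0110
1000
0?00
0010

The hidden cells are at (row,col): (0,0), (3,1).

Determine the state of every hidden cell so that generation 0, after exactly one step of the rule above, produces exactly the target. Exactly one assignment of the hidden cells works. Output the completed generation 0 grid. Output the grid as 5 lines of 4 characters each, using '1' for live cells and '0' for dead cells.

Hidden generation-0 cells (in order): (0,0), (3,1).
A hidden cell only influences target cells in its own 3x3 neighborhood. Try each of the 2^2 = 4 assignments, step the completed generation 0 forward once under B3/S23, and compare with the target:
  (0,0)=0 (3,1)=0 -> step reproduces the target at every cell -> ACCEPT
  (0,0)=0 (3,1)=1 -> step gives (2,0)='1' but target has '0' -> reject
  (0,0)=1 (3,1)=0 -> step gives (0,1)='1' but target has '0' -> reject
  (0,0)=1 (3,1)=1 -> step gives (0,1)='1' but target has '0' -> reject
Unique solution: (0,0)=dead, (3,1)=dead.
Check: live-neighbor counts of every cell in the completed generation 0:
1221
2211
1321
1211
0101
Applying B3/S23 to generation 0 with these counts gives:
0000
0100
0100
0000
0000
which matches the target exactly.

Answer: 0000
0110
1000
0000
0010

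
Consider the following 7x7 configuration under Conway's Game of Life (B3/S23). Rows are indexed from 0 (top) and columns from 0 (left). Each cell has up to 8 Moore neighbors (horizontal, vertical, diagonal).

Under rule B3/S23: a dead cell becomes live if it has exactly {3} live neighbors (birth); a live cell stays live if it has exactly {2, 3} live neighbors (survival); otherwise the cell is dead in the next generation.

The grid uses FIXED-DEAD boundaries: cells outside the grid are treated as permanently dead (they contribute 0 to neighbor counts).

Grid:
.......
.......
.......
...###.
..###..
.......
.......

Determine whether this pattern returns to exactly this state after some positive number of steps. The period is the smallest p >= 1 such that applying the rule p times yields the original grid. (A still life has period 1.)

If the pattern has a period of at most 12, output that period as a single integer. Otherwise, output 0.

Simulating and comparing each generation to the original:
Gen 0 (original, given above): 6 live cells
Gen 1: 6 live cells, differs from original
Gen 2: 6 live cells, MATCHES original -> period = 2

Answer: 2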